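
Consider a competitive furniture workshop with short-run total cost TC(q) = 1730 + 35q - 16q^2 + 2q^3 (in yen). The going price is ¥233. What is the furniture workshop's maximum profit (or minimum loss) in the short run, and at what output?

AVC = 35 - 16q + 2q^2; min AVC = ¥3 at q = 4. Since P = ¥233 ≥ min AVC, the firm produces.
MC = 35 - 32q + 6q^2. Setting P = MC and taking the root on the rising branch gives q* = 9.
TR = 233·9 = 2097. TC = 1730 + 477 = 2207. Profit = 2097 − 2207 = -¥110.
Shutting down would mean losing the fixed cost of ¥1730, so operating at a loss of ¥110 is better by ¥1620.

Profit = -¥110 at q = 9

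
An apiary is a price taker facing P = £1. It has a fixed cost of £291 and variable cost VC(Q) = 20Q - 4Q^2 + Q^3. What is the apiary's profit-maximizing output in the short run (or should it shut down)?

From TC, MC = TC'(Q) = 20 - 8Q + 3Q^2 and AVC = VC/Q = 20 - 4Q + Q^2.
AVC hits its minimum where MC = AVC, at Q = 2, giving min AVC = 20 - 4·2 + 2^2 = £16.
Since P = £1 < min AVC = £16, price fails to cover variable cost at any output.
Best response: produce nothing and absorb the £291 fixed cost.

Shut down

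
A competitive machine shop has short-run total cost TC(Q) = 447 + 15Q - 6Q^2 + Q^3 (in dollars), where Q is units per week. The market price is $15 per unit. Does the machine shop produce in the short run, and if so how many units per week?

Variable cost is VC = 15Q - 6Q^2 + Q^3, so AVC = VC/Q = 15 - 6Q + Q^2 and MC = dTC/dQ = 15 - 12Q + 3Q^2.
AVC hits its minimum where MC = AVC, at Q = 3, giving min AVC = 15 - 6·3 + 3^2 = $6.
Since P = $15 ≥ min AVC = $6, price covers variable cost and the firm should produce.
Set P = MC: 15 = 15 - 12Q + 3Q^2 → -12Q + 3Q^2 = 0. The roots are Q = 0 and Q = 4; the profit-maximizing output is on the rising part of MC, so Q* = 4.
Check: AVC at Q = 4 is $7 ≤ P, so revenue covers variable cost.
Profit = P·Q − TC = 15·4 − 475 = -$415, a loss, but smaller than the $447 fixed cost the firm would lose by shutting down.

Produce at Q = 4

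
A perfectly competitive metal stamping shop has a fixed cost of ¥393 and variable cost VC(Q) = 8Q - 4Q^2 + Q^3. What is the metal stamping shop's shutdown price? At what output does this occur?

The shutdown price is the minimum of AVC. VC = 8Q - 4Q^2 + Q^3, so AVC = 8 - 4Q + Q^2.
dAVC/dQ = -4 + 2Q = 0 gives Q = 2. min AVC = 8 - 4·2 + 2^2 = 4.
So the shutdown price is ¥4.

¥4 per unit, at Q = 2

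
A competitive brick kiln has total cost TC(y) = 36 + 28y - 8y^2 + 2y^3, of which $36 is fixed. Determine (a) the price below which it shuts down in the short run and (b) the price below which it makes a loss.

Shutdown price = min AVC. AVC = 28 - 8y + 2y^2, with vertex at y = 2 and minimum $20.
ATC = 36/y + 28 - 8y + 2y^2. Setting dATC/dy = −36/y^2 − 8 + 4y = 0 gives y = 3 (since 4·3^3 − 8·3^2 = 36).
min ATC = 36/3 + 28 − 8·3 + 2·3^2 = $34. That is the break-even price.
For $20 ≤ P < $34 the firm produces at a loss; below $20 it shuts down.

Shutdown price = $20; break-even price = $34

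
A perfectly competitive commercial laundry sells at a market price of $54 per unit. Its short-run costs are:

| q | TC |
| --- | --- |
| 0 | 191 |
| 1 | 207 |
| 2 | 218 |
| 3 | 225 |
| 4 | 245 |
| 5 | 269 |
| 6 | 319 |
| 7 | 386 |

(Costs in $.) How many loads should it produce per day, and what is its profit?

Profit at each row (π = 54q − TC): q=0: -191; q=1: -153; q=2: -110; q=3: -63; q=4: -29; q=5: 1; q=6: 5; q=7: -8.
Profit is maximized at q = 6. AVC there is 128/6 = $21.33 ≤ P, so producing beats shutting down (which would give -$191).

q = 6; profit = $5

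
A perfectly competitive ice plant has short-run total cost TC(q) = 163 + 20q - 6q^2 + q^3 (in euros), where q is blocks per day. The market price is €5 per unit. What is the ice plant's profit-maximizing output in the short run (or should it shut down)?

From TC, MC = TC'(q) = 20 - 12q + 3q^2 and AVC = VC/q = 20 - 6q + q^2.
The AVC parabola has its vertex at q = 6/2 = 3, where AVC = 20 - 6·3 + 3^2 = €11.
Since P = €5 < min AVC = €11, price fails to cover variable cost at any output.
Shutting down limits the loss to fixed cost, €163.

Shut down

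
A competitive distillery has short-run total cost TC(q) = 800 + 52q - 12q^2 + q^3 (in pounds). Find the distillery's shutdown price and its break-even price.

Shutdown price = min AVC. AVC = 52 - 12q + q^2, with vertex at q = 6 and minimum £16.
ATC = 800/q + 52 - 12q + q^2. Setting dATC/dq = −800/q^2 − 12 + 2q = 0 gives q = 10 (since 2·10^3 − 12·10^2 = 800).
min ATC = 800/10 + 52 − 12·10 + 10^2 = £112. That is the break-even price.
Between these two prices the firm operates at a loss; above £112 it earns a profit.

Shutdown price = £16; break-even price = £112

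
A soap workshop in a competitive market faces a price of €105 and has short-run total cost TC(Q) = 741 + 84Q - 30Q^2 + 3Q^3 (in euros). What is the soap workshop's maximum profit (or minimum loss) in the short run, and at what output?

AVC = 84 - 30Q + 3Q^2; min AVC = €9 at Q = 5. Since P = €105 ≥ min AVC, the firm produces.
MC = 84 - 60Q + 9Q^2. Setting P = MC and taking the root on the rising branch gives Q* = 7.
TR = 105·7 = 735. TC = 741 + 147 = 888. Profit = 735 − 888 = -€153.
Shutting down would mean losing the fixed cost of €741, so operating at a loss of €153 is better by €588.

Profit = -€153 at Q = 7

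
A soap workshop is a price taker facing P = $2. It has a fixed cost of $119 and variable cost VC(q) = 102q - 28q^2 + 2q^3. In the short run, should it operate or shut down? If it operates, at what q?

Strip out fixed cost: VC = 102q - 28q^2 + 2q^3. Then AVC = 102 - 28q + 2q^2 and MC = 102 - 56q + 6q^2.
AVC is minimized where dAVC/dq = -28 + 4q = 0, at q = 7; min AVC = 102 - 28·7 + 2·7^2 = $4.
P = $2 lies below min AVC = $4; no output level covers variable cost.
The firm minimizes its loss by shutting down and losing only its fixed cost of $119.

Shut down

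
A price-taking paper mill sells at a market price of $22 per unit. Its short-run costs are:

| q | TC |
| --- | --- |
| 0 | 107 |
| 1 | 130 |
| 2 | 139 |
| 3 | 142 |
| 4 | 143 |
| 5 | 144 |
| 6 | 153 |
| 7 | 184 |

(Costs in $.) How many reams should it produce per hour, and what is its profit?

Profit at each row (π = 22q − TC): q=0: -107; q=1: -108; q=2: -95; q=3: -76; q=4: -55; q=5: -34; q=6: -21; q=7: -30.
Profit is maximized at q = 6. AVC there is 46/6 = $7.67 ≤ P, so producing beats shutting down (which would give -$107).

q = 6; profit = -$21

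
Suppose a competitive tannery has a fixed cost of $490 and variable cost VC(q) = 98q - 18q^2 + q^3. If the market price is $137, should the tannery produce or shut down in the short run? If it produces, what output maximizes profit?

From TC, MC = TC'(q) = 98 - 36q + 3q^2 and AVC = VC/q = 98 - 18q + q^2.
The AVC parabola has its vertex at q = 18/2 = 9, where AVC = 98 - 18·9 + 9^2 = $17.
P = $137 exceeds min AVC = $17, so the firm stays open.
Set P = MC: 137 = 98 - 36q + 3q^2 → -39 - 36q + 3q^2 = 0. The roots are q = -1 and q = 13; the profit-maximizing output is on the rising part of MC, so q* = 13.
Check: AVC at q = 13 is $33 ≤ P, so revenue covers variable cost.
Profit = P·q − TC = 137·13 − 919 = $862.

Produce at q = 13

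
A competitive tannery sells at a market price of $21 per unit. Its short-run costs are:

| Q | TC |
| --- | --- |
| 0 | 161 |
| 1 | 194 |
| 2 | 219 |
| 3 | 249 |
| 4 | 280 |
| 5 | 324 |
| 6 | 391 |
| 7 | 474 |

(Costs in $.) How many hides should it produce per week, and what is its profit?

Compute π = P·Q − TC at each output: Q=0: -161; Q=1: -173; Q=2: -177; Q=3: -186; Q=4: -196; Q=5: -219; Q=6: -265; Q=7: -327.
Profit is highest at Q = 0. Equivalently, the lowest AVC in the table is 58/2 ≈ $29 at Q = 2, and P = $21 falls below it — price never covers variable cost, so the firm shuts down and loses only its fixed cost.

Q = 0 (shut down); profit = -$161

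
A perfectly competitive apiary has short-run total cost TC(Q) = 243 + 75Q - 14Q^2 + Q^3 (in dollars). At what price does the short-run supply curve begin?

The shutdown price is the minimum of AVC. VC = 75Q - 14Q^2 + Q^3, so AVC = 75 - 14Q + Q^2.
dAVC/dQ = -14 + 2Q = 0 gives Q = 7. min AVC = 75 - 14·7 + 7^2 = 26.
The firm shuts down for any P below $26.

$26 per unit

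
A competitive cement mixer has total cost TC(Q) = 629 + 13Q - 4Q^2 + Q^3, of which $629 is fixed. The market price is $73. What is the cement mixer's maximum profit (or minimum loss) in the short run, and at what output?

Profit = -$341 at Q = 6

AVC = 13 - 4Q + Q^2 has its minimum $9 at Q = 2; price $73 clears that bar, so the firm operates.
MC = 13 - 8Q + 3Q^2. Setting P = MC and taking the root on the rising branch gives Q* = 6.
TR = 73·6 = 438. TC = 629 + 150 = 779. Profit = 438 − 779 = -$341.
By producing, the firm covers all variable cost plus $288 of fixed cost; shutting down would lose the full $629.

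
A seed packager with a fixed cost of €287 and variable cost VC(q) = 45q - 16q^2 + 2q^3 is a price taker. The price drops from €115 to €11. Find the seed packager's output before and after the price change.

MC = 45 - 32q + 6q^2; the shutdown threshold is min AVC = €13 (at q = 4).
With P = €115 above the shutdown price, P = MC gives q = 7.
At P = €11 < min AVC = €13, price no longer covers variable cost at any output, so the firm shuts down: q = 0.

Output falls from 7 to 0 (the firm shuts down)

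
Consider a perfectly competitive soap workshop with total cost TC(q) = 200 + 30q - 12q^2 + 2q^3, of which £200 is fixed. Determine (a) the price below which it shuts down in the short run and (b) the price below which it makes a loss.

Shutdown price = £12; break-even price = £60

AVC = 30 - 12q + 2q^2; minimized at q = 3, giving min AVC = £12. That is the shutdown price.
ATC = 200/q + 30 - 12q + 2q^2. Setting dATC/dq = −200/q^2 − 12 + 4q = 0 gives q = 5 (since 4·5^3 − 12·5^2 = 200).
min ATC = 200/5 + 30 − 12·5 + 2·5^2 = £60. That is the break-even price.
Between these two prices the firm operates at a loss; above £60 it earns a profit.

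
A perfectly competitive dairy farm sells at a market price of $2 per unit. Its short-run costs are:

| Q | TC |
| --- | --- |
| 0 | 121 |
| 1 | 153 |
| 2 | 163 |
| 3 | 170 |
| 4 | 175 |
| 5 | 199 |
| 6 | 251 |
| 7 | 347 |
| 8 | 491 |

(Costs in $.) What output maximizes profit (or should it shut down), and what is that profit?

Q = 0 (shut down); profit = -$121

Compute π = P·Q − TC at each output: Q=0: -121; Q=1: -151; Q=2: -159; Q=3: -164; Q=4: -167; Q=5: -189; Q=6: -239; Q=7: -333; Q=8: -475.
Profit is highest at Q = 0. Equivalently, the lowest AVC in the table is 54/4 ≈ $13.50 at Q = 4, and P = $2 falls below it — price never covers variable cost, so the firm shuts down and loses only its fixed cost.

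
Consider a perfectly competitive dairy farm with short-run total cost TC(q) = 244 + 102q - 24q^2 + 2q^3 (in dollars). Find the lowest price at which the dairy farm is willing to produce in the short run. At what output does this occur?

$30 per unit, at q = 6

The firm shuts down when price falls below the minimum of average variable cost. AVC = VC/q = 102 - 24q + 2q^2.
At the minimum of AVC, MC = AVC. MC = 102 - 48q + 6q^2; setting MC = AVC gives 4q^2 - 24q = 0, so q = 6. min AVC = 30.
The firm shuts down for any P below $30.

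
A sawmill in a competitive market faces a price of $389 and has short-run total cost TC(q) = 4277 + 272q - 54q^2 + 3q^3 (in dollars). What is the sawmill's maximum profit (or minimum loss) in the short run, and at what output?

Profit = -$221 at q = 13

AVC = 272 - 54q + 3q^2 has its minimum $29 at q = 9; price $389 clears that bar, so the firm operates.
With MC = 272 - 108q + 9q^2, P = MC on the upward-sloping part at q* = 13.
TR = 389·13 = 5057. TC = 4277 + 1001 = 5278. Profit = 5057 − 5278 = -$221.
Shutting down would mean losing the fixed cost of $4277, so operating at a loss of $221 is better by $4056.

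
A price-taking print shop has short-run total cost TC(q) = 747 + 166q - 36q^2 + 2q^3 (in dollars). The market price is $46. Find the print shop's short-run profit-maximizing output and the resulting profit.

AVC = 166 - 36q + 2q^2; min AVC = $4 at q = 9. Since P = $46 ≥ min AVC, the firm produces.
MC = 166 - 72q + 6q^2. Setting P = MC and taking the root on the rising branch gives q* = 10.
TR = 46·10 = 460. TC = 747 + 60 = 807. Profit = 460 − 807 = -$347.
That loss of $347 beats the $747 the firm would lose by shutting down; producing recovers $400 of fixed cost.

Profit = -$347 at q = 10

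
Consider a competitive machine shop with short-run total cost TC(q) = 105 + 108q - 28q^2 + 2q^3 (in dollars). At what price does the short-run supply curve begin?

$10 per unit

The firm shuts down when price falls below the minimum of average variable cost. AVC = VC/q = 108 - 28q + 2q^2.
At the minimum of AVC, MC = AVC. MC = 108 - 56q + 6q^2; setting MC = AVC gives 4q^2 - 28q = 0, so q = 7. min AVC = 10.
For P < $10 the firm produces nothing.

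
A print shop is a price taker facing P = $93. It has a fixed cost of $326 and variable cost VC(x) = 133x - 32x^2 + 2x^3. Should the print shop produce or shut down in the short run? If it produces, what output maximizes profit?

Produce at x = 10

Strip out fixed cost: VC = 133x - 32x^2 + 2x^3. Then AVC = 133 - 32x + 2x^2 and MC = 133 - 64x + 6x^2.
AVC is minimized where dAVC/dx = -32 + 4x = 0, at x = 8; min AVC = 133 - 32·8 + 2·8^2 = $5.
P = $93 exceeds min AVC = $5, so the firm stays open.
P = MC gives 40 - 64x + 6x^2 = 0, with roots 2/3 and 10. Take the larger (rising MC): x* = 10.
Check: AVC at x = 10 is $13 ≤ P, so revenue covers variable cost.
Profit = P·x − TC = 93·10 − 456 = $474.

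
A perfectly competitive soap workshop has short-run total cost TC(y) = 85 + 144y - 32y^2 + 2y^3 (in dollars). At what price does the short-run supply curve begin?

The firm shuts down when price falls below the minimum of average variable cost. AVC = VC/y = 144 - 32y + 2y^2.
At the minimum of AVC, MC = AVC. MC = 144 - 64y + 6y^2; setting MC = AVC gives 4y^2 - 32y = 0, so y = 8. min AVC = 16.
For P < $16 the firm produces nothing.

$16 per unit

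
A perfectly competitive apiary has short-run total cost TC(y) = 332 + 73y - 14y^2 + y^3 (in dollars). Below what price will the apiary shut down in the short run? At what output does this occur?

The firm shuts down when price falls below the minimum of average variable cost. AVC = VC/y = 73 - 14y + y^2.
At the minimum of AVC, MC = AVC. MC = 73 - 28y + 3y^2; setting MC = AVC gives 2y^2 - 14y = 0, so y = 7. min AVC = 24.
For P < $24 the firm produces nothing.

$24 per unit, at y = 7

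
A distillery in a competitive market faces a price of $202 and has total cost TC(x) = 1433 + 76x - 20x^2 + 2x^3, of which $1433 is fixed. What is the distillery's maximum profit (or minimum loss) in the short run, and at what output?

Profit = -$137 at x = 9

AVC = 76 - 20x + 2x^2; min AVC = $26 at x = 5. Since P = $202 ≥ min AVC, the firm produces.
MC = 76 - 40x + 6x^2. Setting P = MC and taking the root on the rising branch gives x* = 9.
TR = 202·9 = 1818. TC = 1433 + 522 = 1955. Profit = 1818 − 1955 = -$137.
That loss of $137 beats the $1433 the firm would lose by shutting down; producing recovers $1296 of fixed cost.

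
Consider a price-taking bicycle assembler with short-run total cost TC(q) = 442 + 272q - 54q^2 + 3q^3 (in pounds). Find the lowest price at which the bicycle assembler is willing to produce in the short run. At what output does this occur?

£29 per unit, at q = 9

Short-run supply begins at min AVC. From VC = 272q - 54q^2 + 3q^3, AVC = 272 - 54q + 3q^2.
At the minimum of AVC, MC = AVC. MC = 272 - 108q + 9q^2; setting MC = AVC gives 6q^2 - 54q = 0, so q = 9. min AVC = 29.
For P < £29 the firm produces nothing.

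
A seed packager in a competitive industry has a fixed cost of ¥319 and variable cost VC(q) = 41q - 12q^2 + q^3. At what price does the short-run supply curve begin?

Short-run supply begins at min AVC. From VC = 41q - 12q^2 + q^3, AVC = 41 - 12q + q^2.
dAVC/dq = -12 + 2q = 0 gives q = 6. min AVC = 41 - 12·6 + 6^2 = 5.
The firm shuts down for any P below ¥5.

¥5 per unit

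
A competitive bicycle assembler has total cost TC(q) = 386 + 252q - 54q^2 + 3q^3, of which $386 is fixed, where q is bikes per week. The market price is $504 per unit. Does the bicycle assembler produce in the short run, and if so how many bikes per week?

Strip out fixed cost: VC = 252q - 54q^2 + 3q^3. Then AVC = 252 - 54q + 3q^2 and MC = 252 - 108q + 9q^2.
AVC is minimized where dAVC/dq = -54 + 6q = 0, at q = 9; min AVC = 252 - 54·9 + 3·9^2 = $9.
Since P = $504 ≥ min AVC = $9, price covers variable cost and the firm should produce.
Set P = MC: 504 = 252 - 108q + 9q^2 → -252 - 108q + 9q^2 = 0. The roots are q = -2 and q = 14; the profit-maximizing output is on the rising part of MC, so q* = 14.
Check: AVC at q = 14 is $84 ≤ P, so revenue covers variable cost.
Profit = P·q − TC = 504·14 − 1562 = $5494.

Produce at q = 14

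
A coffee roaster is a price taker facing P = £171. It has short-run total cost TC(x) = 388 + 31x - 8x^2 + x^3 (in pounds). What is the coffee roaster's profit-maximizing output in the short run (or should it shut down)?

Strip out fixed cost: VC = 31x - 8x^2 + x^3. Then AVC = 31 - 8x + x^2 and MC = 31 - 16x + 3x^2.
AVC is minimized where dAVC/dx = -8 + 2x = 0, at x = 4; min AVC = 31 - 8·4 + 4^2 = £15.
Because £171 ≥ £15, revenue can cover variable cost; the firm operates.
Set P = MC: 171 = 31 - 16x + 3x^2 → -140 - 16x + 3x^2 = 0. The roots are x = -14/3 and x = 10; the profit-maximizing output is on the rising part of MC, so x* = 10.
Check: AVC at x = 10 is £51 ≤ P, so revenue covers variable cost.
Profit = P·x − TC = 171·10 − 898 = £812.

Produce at x = 10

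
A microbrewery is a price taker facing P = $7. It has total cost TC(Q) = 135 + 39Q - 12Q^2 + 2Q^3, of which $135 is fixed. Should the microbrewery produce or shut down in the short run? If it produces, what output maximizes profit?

Shut down

From TC, MC = TC'(Q) = 39 - 24Q + 6Q^2 and AVC = VC/Q = 39 - 12Q + 2Q^2.
AVC hits its minimum where MC = AVC, at Q = 3, giving min AVC = 39 - 12·3 + 2·3^2 = $21.
With P < min AVC ($7 < $21), every unit sold adds to the loss.
Shutting down limits the loss to fixed cost, $135.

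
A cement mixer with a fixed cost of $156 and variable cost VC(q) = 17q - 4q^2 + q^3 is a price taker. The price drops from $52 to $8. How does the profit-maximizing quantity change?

Output falls from 5 to 0 (the firm shuts down)

AVC = 17 - 4q + q^2, minimized at q = 2 where min AVC = $13. MC = 17 - 8q + 3q^2.
With P = $52 above the shutdown price, P = MC gives q = 5.
At P = $8 < min AVC = $13, price no longer covers variable cost at any output, so the firm shuts down: q = 0.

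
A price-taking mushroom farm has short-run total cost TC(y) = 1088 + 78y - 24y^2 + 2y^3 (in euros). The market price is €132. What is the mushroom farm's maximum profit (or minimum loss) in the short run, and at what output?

Profit = -€116 at y = 9

AVC = 78 - 24y + 2y^2 has its minimum €6 at y = 6; price €132 clears that bar, so the firm operates.
MC = 78 - 48y + 6y^2. Setting P = MC and taking the root on the rising branch gives y* = 9.
TR = 132·9 = 1188. TC = 1088 + 216 = 1304. Profit = 1188 − 1304 = -€116.
Shutting down would mean losing the fixed cost of €1088, so operating at a loss of €116 is better by €972.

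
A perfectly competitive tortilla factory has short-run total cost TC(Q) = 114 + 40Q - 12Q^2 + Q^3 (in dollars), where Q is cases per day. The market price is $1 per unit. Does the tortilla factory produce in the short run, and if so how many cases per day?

Variable cost is VC = 40Q - 12Q^2 + Q^3, so AVC = VC/Q = 40 - 12Q + Q^2 and MC = dTC/dQ = 40 - 24Q + 3Q^2.
AVC hits its minimum where MC = AVC, at Q = 6, giving min AVC = 40 - 12·6 + 6^2 = $4.
With P < min AVC ($1 < $4), every unit sold adds to the loss.
Best response: produce nothing and absorb the $114 fixed cost.

Shut down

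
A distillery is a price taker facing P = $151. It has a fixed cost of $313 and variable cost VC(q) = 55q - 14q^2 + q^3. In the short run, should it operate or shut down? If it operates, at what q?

From TC, MC = TC'(q) = 55 - 28q + 3q^2 and AVC = VC/q = 55 - 14q + q^2.
The AVC parabola has its vertex at q = 14/2 = 7, where AVC = 55 - 14·7 + 7^2 = $6.
P = $151 exceeds min AVC = $6, so the firm stays open.
P = MC gives -96 - 28q + 3q^2 = 0, with roots -8/3 and 12. Take the larger (rising MC): q* = 12.
Check: AVC at q = 12 is $31 ≤ P, so revenue covers variable cost.
Profit = P·q − TC = 151·12 − 685 = $1127.

Produce at q = 12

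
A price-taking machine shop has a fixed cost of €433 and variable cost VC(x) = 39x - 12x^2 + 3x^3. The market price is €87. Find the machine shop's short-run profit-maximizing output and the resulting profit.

Profit = -€241 at x = 4

AVC = 39 - 12x + 3x^2 has its minimum €27 at x = 2; price €87 clears that bar, so the firm operates.
With MC = 39 - 24x + 9x^2, P = MC on the upward-sloping part at x* = 4.
TR = 87·4 = 348. TC = 433 + 156 = 589. Profit = 348 − 589 = -€241.
By producing, the firm covers all variable cost plus €192 of fixed cost; shutting down would lose the full €433.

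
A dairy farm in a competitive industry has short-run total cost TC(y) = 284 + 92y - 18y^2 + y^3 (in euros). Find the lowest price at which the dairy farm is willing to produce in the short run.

The firm shuts down when price falls below the minimum of average variable cost. AVC = VC/y = 92 - 18y + y^2.
At the minimum of AVC, MC = AVC. MC = 92 - 36y + 3y^2; setting MC = AVC gives 2y^2 - 18y = 0, so y = 9. min AVC = 11.
So the shutdown price is €11.

€11 per unit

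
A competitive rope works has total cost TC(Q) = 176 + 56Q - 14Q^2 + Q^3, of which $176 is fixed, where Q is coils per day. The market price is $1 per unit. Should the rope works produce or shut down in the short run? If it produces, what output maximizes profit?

Shut down

From TC, MC = TC'(Q) = 56 - 28Q + 3Q^2 and AVC = VC/Q = 56 - 14Q + Q^2.
AVC hits its minimum where MC = AVC, at Q = 7, giving min AVC = 56 - 14·7 + 7^2 = $7.
P = $1 lies below min AVC = $7; no output level covers variable cost.
The firm minimizes its loss by shutting down and losing only its fixed cost of $176.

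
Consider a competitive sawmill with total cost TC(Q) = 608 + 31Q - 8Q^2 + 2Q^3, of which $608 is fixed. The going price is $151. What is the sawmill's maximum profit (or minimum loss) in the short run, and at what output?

Profit = -$32 at Q = 6

AVC = 31 - 8Q + 2Q^2; min AVC = $23 at Q = 2. Since P = $151 ≥ min AVC, the firm produces.
MC = 31 - 16Q + 6Q^2. Setting P = MC and taking the root on the rising branch gives Q* = 6.
TR = 151·6 = 906. TC = 608 + 330 = 938. Profit = 906 − 938 = -$32.
That loss of $32 beats the $608 the firm would lose by shutting down; producing recovers $576 of fixed cost.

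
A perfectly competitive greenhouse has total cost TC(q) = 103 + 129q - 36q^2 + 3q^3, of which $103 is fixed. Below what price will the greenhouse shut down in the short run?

$21 per unit

Short-run supply begins at min AVC. From VC = 129q - 36q^2 + 3q^3, AVC = 129 - 36q + 3q^2.
dAVC/dq = -36 + 6q = 0 gives q = 6. min AVC = 129 - 36·6 + 3·6^2 = 21.
So the shutdown price is $21.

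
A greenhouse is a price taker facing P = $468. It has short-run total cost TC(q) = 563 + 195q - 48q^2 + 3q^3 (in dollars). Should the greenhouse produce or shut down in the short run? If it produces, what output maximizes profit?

Strip out fixed cost: VC = 195q - 48q^2 + 3q^3. Then AVC = 195 - 48q + 3q^2 and MC = 195 - 96q + 9q^2.
AVC hits its minimum where MC = AVC, at q = 8, giving min AVC = 195 - 48·8 + 3·8^2 = $3.
P = $468 exceeds min AVC = $3, so the firm stays open.
Set P = MC: 468 = 195 - 96q + 9q^2 → -273 - 96q + 9q^2 = 0. The roots are q = -7/3 and q = 13; the profit-maximizing output is on the rising part of MC, so q* = 13.
Check: AVC at q = 13 is $78 ≤ P, so revenue covers variable cost.
Profit = P·q − TC = 468·13 − 1577 = $4507.

Produce at q = 13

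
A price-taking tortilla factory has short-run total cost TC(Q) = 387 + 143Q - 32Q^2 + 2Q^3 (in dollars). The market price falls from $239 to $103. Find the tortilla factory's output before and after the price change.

AVC = 143 - 32Q + 2Q^2, minimized at Q = 8 where min AVC = $15. MC = 143 - 64Q + 6Q^2.
With P = $239 above the shutdown price, P = MC gives Q = 12.
At P = $103 ≥ min AVC, set P = MC: Q = 10. The firm stays open but cuts output.

Output falls from 12 to 10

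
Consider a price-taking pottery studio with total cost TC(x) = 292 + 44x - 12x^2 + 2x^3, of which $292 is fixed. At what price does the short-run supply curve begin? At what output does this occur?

Short-run supply begins at min AVC. From VC = 44x - 12x^2 + 2x^3, AVC = 44 - 12x + 2x^2.
dAVC/dx = -12 + 4x = 0 gives x = 3. min AVC = 44 - 12·3 + 2·3^2 = 26.
So the shutdown price is $26.

$26 per unit, at x = 3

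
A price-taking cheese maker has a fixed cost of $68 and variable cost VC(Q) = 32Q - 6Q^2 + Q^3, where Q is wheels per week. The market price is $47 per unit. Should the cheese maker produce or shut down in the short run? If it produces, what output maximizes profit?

Strip out fixed cost: VC = 32Q - 6Q^2 + Q^3. Then AVC = 32 - 6Q + Q^2 and MC = 32 - 12Q + 3Q^2.
The AVC parabola has its vertex at Q = 6/2 = 3, where AVC = 32 - 6·3 + 3^2 = $23.
Because $47 ≥ $23, revenue can cover variable cost; the firm operates.
P = MC gives -15 - 12Q + 3Q^2 = 0, with roots -1 and 5. Take the larger (rising MC): Q* = 5.
Check: AVC at Q = 5 is $27 ≤ P, so revenue covers variable cost.
Profit = P·Q − TC = 47·5 − 203 = $32.

Produce at Q = 5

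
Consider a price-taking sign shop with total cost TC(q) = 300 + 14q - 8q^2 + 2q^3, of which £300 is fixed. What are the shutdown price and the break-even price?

Shutdown price = min AVC. AVC = 14 - 8q + 2q^2, with vertex at q = 2 and minimum £6.
ATC = 300/q + 14 - 8q + 2q^2. Setting dATC/dq = −300/q^2 − 8 + 4q = 0 gives q = 5 (since 4·5^3 − 8·5^2 = 300).
min ATC = 300/5 + 14 − 8·5 + 2·5^2 = £84. That is the break-even price.
Between these two prices the firm operates at a loss; above £84 it earns a profit.

Shutdown price = £6; break-even price = £84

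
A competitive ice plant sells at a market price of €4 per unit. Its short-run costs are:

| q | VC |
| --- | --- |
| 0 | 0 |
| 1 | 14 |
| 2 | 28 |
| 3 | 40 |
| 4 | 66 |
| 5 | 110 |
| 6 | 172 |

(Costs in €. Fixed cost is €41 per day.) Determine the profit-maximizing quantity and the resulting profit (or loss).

q = 0 (shut down); profit = -€41

Compute π = P·q − TC at each output: q=0: -41; q=1: -51; q=2: -61; q=3: -69; q=4: -91; q=5: -131; q=6: -189.
Profit is highest at q = 0. Equivalently, the lowest AVC in the table is 40/3 ≈ €13.33 at q = 3, and P = €4 falls below it — price never covers variable cost, so the firm shuts down and loses only its fixed cost.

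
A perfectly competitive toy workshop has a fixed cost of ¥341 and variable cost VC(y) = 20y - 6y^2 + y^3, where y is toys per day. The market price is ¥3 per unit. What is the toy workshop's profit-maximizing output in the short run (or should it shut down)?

From TC, MC = TC'(y) = 20 - 12y + 3y^2 and AVC = VC/y = 20 - 6y + y^2.
AVC is minimized where dAVC/dy = -6 + 2y = 0, at y = 3; min AVC = 20 - 6·3 + 3^2 = ¥11.
With P < min AVC (¥3 < ¥11), every unit sold adds to the loss.
The firm minimizes its loss by shutting down and losing only its fixed cost of ¥341.

Shut down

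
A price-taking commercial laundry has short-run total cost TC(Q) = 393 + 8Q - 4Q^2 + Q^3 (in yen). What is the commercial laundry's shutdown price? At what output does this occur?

¥4 per unit, at Q = 2

The firm shuts down when price falls below the minimum of average variable cost. AVC = VC/Q = 8 - 4Q + Q^2.
dAVC/dQ = -4 + 2Q = 0 gives Q = 2. min AVC = 8 - 4·2 + 2^2 = 4.
So the shutdown price is ¥4.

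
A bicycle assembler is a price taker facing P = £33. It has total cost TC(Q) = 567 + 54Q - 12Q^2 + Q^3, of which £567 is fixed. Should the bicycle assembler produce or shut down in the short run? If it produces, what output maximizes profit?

Produce at Q = 7

Strip out fixed cost: VC = 54Q - 12Q^2 + Q^3. Then AVC = 54 - 12Q + Q^2 and MC = 54 - 24Q + 3Q^2.
AVC hits its minimum where MC = AVC, at Q = 6, giving min AVC = 54 - 12·6 + 6^2 = £18.
Since P = £33 ≥ min AVC = £18, price covers variable cost and the firm should produce.
P = MC gives 21 - 24Q + 3Q^2 = 0, with roots 1 and 7. Take the larger (rising MC): Q* = 7.
Check: AVC at Q = 7 is £19 ≤ P, so revenue covers variable cost.
Profit = P·Q − TC = 33·7 − 700 = -£469, a loss, but smaller than the £567 fixed cost the firm would lose by shutting down.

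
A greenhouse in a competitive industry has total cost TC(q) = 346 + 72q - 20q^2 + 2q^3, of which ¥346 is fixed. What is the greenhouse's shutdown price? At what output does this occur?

The firm shuts down when price falls below the minimum of average variable cost. AVC = VC/q = 72 - 20q + 2q^2.
At the minimum of AVC, MC = AVC. MC = 72 - 40q + 6q^2; setting MC = AVC gives 4q^2 - 20q = 0, so q = 5. min AVC = 22.
So the shutdown price is ¥22.

¥22 per unit, at q = 5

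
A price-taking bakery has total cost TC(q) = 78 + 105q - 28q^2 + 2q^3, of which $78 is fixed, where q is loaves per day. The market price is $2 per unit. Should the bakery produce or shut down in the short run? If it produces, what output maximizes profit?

Shut down

Strip out fixed cost: VC = 105q - 28q^2 + 2q^3. Then AVC = 105 - 28q + 2q^2 and MC = 105 - 56q + 6q^2.
AVC hits its minimum where MC = AVC, at q = 7, giving min AVC = 105 - 28·7 + 2·7^2 = $7.
Since P = $2 < min AVC = $7, price fails to cover variable cost at any output.
The firm minimizes its loss by shutting down and losing only its fixed cost of $78.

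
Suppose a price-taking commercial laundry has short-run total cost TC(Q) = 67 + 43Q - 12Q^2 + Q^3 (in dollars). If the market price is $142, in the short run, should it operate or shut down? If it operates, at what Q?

Produce at Q = 11

Variable cost is VC = 43Q - 12Q^2 + Q^3, so AVC = VC/Q = 43 - 12Q + Q^2 and MC = dTC/dQ = 43 - 24Q + 3Q^2.
AVC hits its minimum where MC = AVC, at Q = 6, giving min AVC = 43 - 12·6 + 6^2 = $7.
Because $142 ≥ $7, revenue can cover variable cost; the firm operates.
P = MC gives -99 - 24Q + 3Q^2 = 0, with roots -3 and 11. Take the larger (rising MC): Q* = 11.
Check: AVC at Q = 11 is $32 ≤ P, so revenue covers variable cost.
Profit = P·Q − TC = 142·11 − 419 = $1143.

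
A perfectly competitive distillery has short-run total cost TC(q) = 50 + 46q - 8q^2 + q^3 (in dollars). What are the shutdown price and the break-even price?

AVC = 46 - 8q + q^2; minimized at q = 4, giving min AVC = $30. That is the shutdown price.
ATC = 50/q + 46 - 8q + q^2. Setting dATC/dq = −50/q^2 − 8 + 2q = 0 gives q = 5 (since 2·5^3 − 8·5^2 = 50).
min ATC = 50/5 + 46 − 8·5 + 5^2 = $41. That is the break-even price.
Between these two prices the firm operates at a loss; above $41 it earns a profit.

Shutdown price = $30; break-even price = $41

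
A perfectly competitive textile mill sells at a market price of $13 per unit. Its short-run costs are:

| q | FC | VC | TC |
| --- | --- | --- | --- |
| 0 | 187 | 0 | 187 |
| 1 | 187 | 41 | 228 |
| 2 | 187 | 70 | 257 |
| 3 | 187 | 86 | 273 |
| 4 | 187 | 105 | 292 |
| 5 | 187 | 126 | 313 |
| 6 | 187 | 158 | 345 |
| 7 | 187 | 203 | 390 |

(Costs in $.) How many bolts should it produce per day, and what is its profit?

Compute π = P·q − TC at each output: q=0: -187; q=1: -215; q=2: -231; q=3: -234; q=4: -240; q=5: -248; q=6: -267; q=7: -299.
Profit is highest at q = 0. Equivalently, the lowest AVC in the table is 126/5 ≈ $25.20 at q = 5, and P = $13 falls below it — price never covers variable cost, so the firm shuts down and loses only its fixed cost.

q = 0 (shut down); profit = -$187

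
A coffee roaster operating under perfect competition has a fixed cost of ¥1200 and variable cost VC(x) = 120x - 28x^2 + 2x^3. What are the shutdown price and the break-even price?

Shutdown price = min AVC. AVC = 120 - 28x + 2x^2, with vertex at x = 7 and minimum ¥22.
ATC = 1200/x + 120 - 28x + 2x^2. Setting dATC/dx = −1200/x^2 − 28 + 4x = 0 gives x = 10 (since 4·10^3 − 28·10^2 = 1200).
min ATC = 1200/10 + 120 − 28·10 + 2·10^2 = ¥160. That is the break-even price.
For ¥22 ≤ P < ¥160 the firm produces at a loss; below ¥22 it shuts down.

Shutdown price = ¥22; break-even price = ¥160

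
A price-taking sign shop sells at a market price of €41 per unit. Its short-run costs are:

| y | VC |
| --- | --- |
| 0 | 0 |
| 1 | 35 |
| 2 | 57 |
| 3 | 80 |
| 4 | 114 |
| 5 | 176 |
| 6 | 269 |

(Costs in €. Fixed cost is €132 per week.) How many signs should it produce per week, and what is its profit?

y = 4; profit = -€82

Profit at each row (π = 41y − TC): y=0: -132; y=1: -126; y=2: -107; y=3: -89; y=4: -82; y=5: -103; y=6: -155.
Profit is maximized at y = 4. AVC there is 114/4 = €28.50 ≤ P, so producing beats shutting down (which would give -€132).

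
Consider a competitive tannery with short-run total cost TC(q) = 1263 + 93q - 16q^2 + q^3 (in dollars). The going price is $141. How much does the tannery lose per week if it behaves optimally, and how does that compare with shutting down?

AVC = 93 - 16q + q^2 has its minimum $29 at q = 8; price $141 clears that bar, so the firm operates.
With MC = 93 - 32q + 3q^2, P = MC on the upward-sloping part at q* = 12.
TR = 141·12 = 1692. TC = 1263 + 540 = 1803. Profit = 1692 − 1803 = -$111.
Shutting down would mean losing the fixed cost of $1263, so operating at a loss of $111 is better by $1152.

Profit = -$111 at q = 12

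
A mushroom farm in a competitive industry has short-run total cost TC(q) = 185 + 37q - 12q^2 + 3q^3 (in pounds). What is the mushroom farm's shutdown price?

Short-run supply begins at min AVC. From VC = 37q - 12q^2 + 3q^3, AVC = 37 - 12q + 3q^2.
dAVC/dq = -12 + 6q = 0 gives q = 2. min AVC = 37 - 12·2 + 3·2^2 = 25.
So the shutdown price is £25.

£25 per unit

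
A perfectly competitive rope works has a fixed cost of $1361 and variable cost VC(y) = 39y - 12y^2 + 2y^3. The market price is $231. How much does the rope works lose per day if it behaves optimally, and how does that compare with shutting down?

Profit = -$81 at y = 8

AVC = 39 - 12y + 2y^2; min AVC = $21 at y = 3. Since P = $231 ≥ min AVC, the firm produces.
With MC = 39 - 24y + 6y^2, P = MC on the upward-sloping part at y* = 8.
TR = 231·8 = 1848. TC = 1361 + 568 = 1929. Profit = 1848 − 1929 = -$81.
Shutting down would mean losing the fixed cost of $1361, so operating at a loss of $81 is better by $1280.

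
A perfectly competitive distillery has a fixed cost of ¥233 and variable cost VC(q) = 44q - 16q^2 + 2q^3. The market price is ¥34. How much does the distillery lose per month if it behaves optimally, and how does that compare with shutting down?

AVC = 44 - 16q + 2q^2; min AVC = ¥12 at q = 4. Since P = ¥34 ≥ min AVC, the firm produces.
With MC = 44 - 32q + 6q^2, P = MC on the upward-sloping part at q* = 5.
TR = 34·5 = 170. TC = 233 + 70 = 303. Profit = 170 − 303 = -¥133.
Shutting down would mean losing the fixed cost of ¥233, so operating at a loss of ¥133 is better by ¥100.

Profit = -¥133 at q = 5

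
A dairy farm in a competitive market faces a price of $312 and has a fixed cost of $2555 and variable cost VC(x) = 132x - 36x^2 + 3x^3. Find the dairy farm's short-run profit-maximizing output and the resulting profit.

Profit = -$155 at x = 10

AVC = 132 - 36x + 3x^2 has its minimum $24 at x = 6; price $312 clears that bar, so the firm operates.
MC = 132 - 72x + 9x^2. Setting P = MC and taking the root on the rising branch gives x* = 10.
TR = 312·10 = 3120. TC = 2555 + 720 = 3275. Profit = 3120 − 3275 = -$155.
By producing, the firm covers all variable cost plus $2400 of fixed cost; shutting down would lose the full $2555.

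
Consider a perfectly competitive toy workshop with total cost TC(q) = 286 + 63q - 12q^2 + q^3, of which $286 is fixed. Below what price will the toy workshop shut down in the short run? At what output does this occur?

The shutdown price is the minimum of AVC. VC = 63q - 12q^2 + q^3, so AVC = 63 - 12q + q^2.
dAVC/dq = -12 + 2q = 0 gives q = 6. min AVC = 63 - 12·6 + 6^2 = 27.
The firm shuts down for any P below $27.

$27 per unit, at q = 6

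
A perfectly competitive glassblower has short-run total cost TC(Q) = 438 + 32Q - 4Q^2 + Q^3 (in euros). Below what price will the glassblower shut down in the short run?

€28 per unit

Short-run supply begins at min AVC. From VC = 32Q - 4Q^2 + Q^3, AVC = 32 - 4Q + Q^2.
At the minimum of AVC, MC = AVC. MC = 32 - 8Q + 3Q^2; setting MC = AVC gives 2Q^2 - 4Q = 0, so Q = 2. min AVC = 28.
The firm shuts down for any P below €28.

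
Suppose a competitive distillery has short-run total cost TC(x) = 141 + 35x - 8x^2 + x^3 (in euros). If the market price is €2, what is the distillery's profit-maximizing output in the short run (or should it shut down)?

Shut down

Strip out fixed cost: VC = 35x - 8x^2 + x^3. Then AVC = 35 - 8x + x^2 and MC = 35 - 16x + 3x^2.
AVC hits its minimum where MC = AVC, at x = 4, giving min AVC = 35 - 8·4 + 4^2 = €19.
Since P = €2 < min AVC = €19, price fails to cover variable cost at any output.
The firm minimizes its loss by shutting down and losing only its fixed cost of €141.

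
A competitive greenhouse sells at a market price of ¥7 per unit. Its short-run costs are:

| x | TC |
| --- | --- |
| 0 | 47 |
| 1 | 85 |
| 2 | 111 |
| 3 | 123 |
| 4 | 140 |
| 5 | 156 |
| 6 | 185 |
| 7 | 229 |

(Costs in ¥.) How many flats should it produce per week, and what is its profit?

Tabulate TR − TC: x=0: -47; x=1: -78; x=2: -97; x=3: -102; x=4: -112; x=5: -121; x=6: -143; x=7: -180.
Profit is highest at x = 0. Equivalently, the lowest AVC in the table is 109/5 ≈ ¥21.80 at x = 5, and P = ¥7 falls below it — price never covers variable cost, so the firm shuts down and loses only its fixed cost.

x = 0 (shut down); profit = -¥47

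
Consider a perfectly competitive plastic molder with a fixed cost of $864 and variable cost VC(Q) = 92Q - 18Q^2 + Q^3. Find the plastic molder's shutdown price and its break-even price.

Shutdown price = $11; break-even price = $92

Shutdown price = min AVC. AVC = 92 - 18Q + Q^2, with vertex at Q = 9 and minimum $11.
ATC = 864/Q + 92 - 18Q + Q^2. Setting dATC/dQ = −864/Q^2 − 18 + 2Q = 0 gives Q = 12 (since 2·12^3 − 18·12^2 = 864).
min ATC = 864/12 + 92 − 18·12 + 12^2 = $92. That is the break-even price.
Between these two prices the firm operates at a loss; above $92 it earns a profit.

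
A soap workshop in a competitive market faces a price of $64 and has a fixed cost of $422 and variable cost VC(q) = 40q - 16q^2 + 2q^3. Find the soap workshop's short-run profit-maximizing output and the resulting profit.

AVC = 40 - 16q + 2q^2; min AVC = $8 at q = 4. Since P = $64 ≥ min AVC, the firm produces.
With MC = 40 - 32q + 6q^2, P = MC on the upward-sloping part at q* = 6.
TR = 64·6 = 384. TC = 422 + 96 = 518. Profit = 384 − 518 = -$134.
That loss of $134 beats the $422 the firm would lose by shutting down; producing recovers $288 of fixed cost.

Profit = -$134 at q = 6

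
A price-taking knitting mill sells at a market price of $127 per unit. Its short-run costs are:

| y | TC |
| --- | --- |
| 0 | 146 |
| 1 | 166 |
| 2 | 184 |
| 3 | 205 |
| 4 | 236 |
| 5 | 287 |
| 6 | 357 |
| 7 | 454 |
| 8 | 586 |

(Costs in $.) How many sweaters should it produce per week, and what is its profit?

Profit at each row (π = 127y − TC): y=0: -146; y=1: -39; y=2: 70; y=3: 176; y=4: 272; y=5: 348; y=6: 405; y=7: 435; y=8: 430.
Profit is maximized at y = 7. AVC there is 308/7 = $44 ≤ P, so producing beats shutting down (which would give -$146).

y = 7; profit = $435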